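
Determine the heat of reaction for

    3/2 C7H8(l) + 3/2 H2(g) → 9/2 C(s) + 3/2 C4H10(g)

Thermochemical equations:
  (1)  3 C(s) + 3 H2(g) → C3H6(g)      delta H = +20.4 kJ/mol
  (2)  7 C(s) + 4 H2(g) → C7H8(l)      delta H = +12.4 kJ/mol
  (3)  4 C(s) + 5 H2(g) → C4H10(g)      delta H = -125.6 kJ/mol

(1): not needed (C3H6(g) appears nowhere else).
(2) reversed and × 3/2 (C7H8(l) must end up as a reactant; ×3/2 to match 3/2 C7H8(l) in the target): (-3/2)·(+12.4) = -18.6 kJ/mol
(3) × 3/2 (scale by 3/2 for the 3/2 C4H10(g)): (3/2)·(-125.6) = -188.4 kJ/mol
delta H = (-18.6) + (-188.4) = -207.0 kJ/mol

delta H = -207.0 kJ/mol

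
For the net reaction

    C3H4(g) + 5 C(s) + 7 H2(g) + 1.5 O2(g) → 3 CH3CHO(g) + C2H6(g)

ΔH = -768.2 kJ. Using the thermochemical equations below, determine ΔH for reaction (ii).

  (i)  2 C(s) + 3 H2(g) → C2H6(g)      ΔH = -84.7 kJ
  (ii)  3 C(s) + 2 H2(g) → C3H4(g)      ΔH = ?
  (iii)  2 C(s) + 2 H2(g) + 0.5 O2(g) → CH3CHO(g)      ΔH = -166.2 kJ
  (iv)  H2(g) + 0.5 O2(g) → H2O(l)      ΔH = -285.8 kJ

ΔH = 184.9 kJ

(i) as written (C2H6(g) already on the product side): -84.7 kJ
(ii) reversed (reverse to put C3H4(g) on the reactant side): contributes −x
(iii) × 3 (×3 to match 3 CH3CHO(g) in the target): (3)·(-166.2) = -498.6 kJ
(iv): not needed (H2O(l) appears nowhere else).
-768.2 = (-84.7) + (-498.6) − x
x = (-768.2 − (-583.3)) / (-1) = 184.9 kJ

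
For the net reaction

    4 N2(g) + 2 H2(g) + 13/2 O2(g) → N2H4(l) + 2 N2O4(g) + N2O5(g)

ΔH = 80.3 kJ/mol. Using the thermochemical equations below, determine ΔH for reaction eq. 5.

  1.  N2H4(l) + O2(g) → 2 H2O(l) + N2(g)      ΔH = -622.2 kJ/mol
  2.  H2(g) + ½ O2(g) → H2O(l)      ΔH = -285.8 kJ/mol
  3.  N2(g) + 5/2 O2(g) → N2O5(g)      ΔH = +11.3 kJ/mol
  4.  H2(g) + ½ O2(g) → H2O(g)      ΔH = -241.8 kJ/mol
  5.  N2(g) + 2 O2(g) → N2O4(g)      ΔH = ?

eq. 1 reversed (N2H4(l) must end up as a product): +622.2 kJ/mol
eq. 2 × 2: (2)·(-285.8) = -571.6 kJ/mol
eq. 3 as written (N2O5(g) already on the product side): +11.3 kJ/mol
eq. 4: not needed (H2O(g) appears nowhere else).
eq. 5 × 2 (scale by 2 for the 2 N2O4(g)): contributes 2·x
+80.3 = (+622.2) + (-571.6) + (+11.3) + 2·x
x = (+80.3 − (+61.9)) / (2) = 9.2 kJ/mol

ΔH = 9.2 kJ/mol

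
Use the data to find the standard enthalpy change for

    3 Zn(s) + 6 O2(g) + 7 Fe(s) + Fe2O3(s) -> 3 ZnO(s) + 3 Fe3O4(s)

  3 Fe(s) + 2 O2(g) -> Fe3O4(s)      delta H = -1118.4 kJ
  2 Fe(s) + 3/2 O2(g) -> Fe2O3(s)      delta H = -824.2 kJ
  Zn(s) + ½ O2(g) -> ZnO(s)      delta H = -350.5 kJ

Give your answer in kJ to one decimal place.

delta H = -3582.5 kJ

equation 1 × 3: (3)·(-1118.4) = -3355.2 kJ
equation 2 reversed: +824.2 kJ
equation 3 × 3: (3)·(-350.5) = -1051.5 kJ
By Hess's law, delta H = (-3355.2) + (+824.2) + (-1051.5) = -3582.5 kJ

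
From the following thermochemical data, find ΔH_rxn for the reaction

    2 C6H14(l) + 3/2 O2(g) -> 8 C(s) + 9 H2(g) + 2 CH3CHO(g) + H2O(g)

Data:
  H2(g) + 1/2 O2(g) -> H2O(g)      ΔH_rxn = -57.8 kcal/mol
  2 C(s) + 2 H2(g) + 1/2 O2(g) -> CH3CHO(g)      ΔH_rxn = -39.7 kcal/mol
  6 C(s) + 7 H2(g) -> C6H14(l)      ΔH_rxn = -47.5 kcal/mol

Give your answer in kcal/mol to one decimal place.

ΔH_rxn = -42.2 kcal/mol

equation 1 as written (H2O(g) already on the product side): -57.8 kcal/mol
equation 2 × 2 (scale by 2 for the 2 CH3CHO(g)): (2)·(-39.7) = -79.4 kcal/mol
equation 3 reversed and × 2 (reverse to put C6H14(l) on the reactant side; ×2 to match 2 C6H14(l) in the target): (-2)·(-47.5) = +95.0 kcal/mol
Combining the equations, ΔH_rxn = (-57.8) + (-79.4) + (+95.0) = -42.2 kcal/mol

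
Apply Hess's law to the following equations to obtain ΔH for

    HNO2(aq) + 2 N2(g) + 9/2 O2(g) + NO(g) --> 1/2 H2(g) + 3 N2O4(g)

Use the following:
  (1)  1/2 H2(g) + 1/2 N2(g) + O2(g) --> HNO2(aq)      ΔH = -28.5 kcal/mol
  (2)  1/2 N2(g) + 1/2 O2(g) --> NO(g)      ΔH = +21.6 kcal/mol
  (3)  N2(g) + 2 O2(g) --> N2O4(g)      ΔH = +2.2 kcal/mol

ΔH = 13.5 kcal/mol

(1) reversed (reverse to put HNO2(aq) on the reactant side): +28.5 kcal/mol
(2) reversed (NO(g) must end up as a reactant): -21.6 kcal/mol
(3) × 3 (scale by 3 for the 3 N2O4(g)): (3)·(+2.2) = +6.6 kcal/mol
Since enthalpy is a state function, ΔH = (-1)·(-28.5) + (-1)·(+21.6) + (3)·(+2.2) = 13.5 kcal/mol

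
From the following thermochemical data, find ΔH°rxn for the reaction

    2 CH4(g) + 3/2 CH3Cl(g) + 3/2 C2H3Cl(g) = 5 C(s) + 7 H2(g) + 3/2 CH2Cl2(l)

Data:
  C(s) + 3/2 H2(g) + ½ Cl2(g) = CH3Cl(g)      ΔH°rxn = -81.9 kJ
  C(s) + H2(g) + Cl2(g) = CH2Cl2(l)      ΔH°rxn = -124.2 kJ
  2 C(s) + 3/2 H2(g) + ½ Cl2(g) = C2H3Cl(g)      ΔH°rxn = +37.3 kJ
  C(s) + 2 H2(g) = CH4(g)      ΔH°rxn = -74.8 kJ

ΔH°rxn = 30.2 kJ

equation 1 reversed and × 3/2: (-3/2)·(-81.9) = +122.85 kJ
equation 2 × 3/2: (3/2)·(-124.2) = -186.3 kJ
equation 3 reversed and × 3/2: (-3/2)·(+37.3) = -55.95 kJ
equation 4 reversed and × 2: (-2)·(-74.8) = +149.6 kJ
Since enthalpy is a state function, ΔH°rxn = (-3/2)·(-81.9) + (3/2)·(-124.2) + (-3/2)·(+37.3) + (-2)·(-74.8) = 30.2 kJ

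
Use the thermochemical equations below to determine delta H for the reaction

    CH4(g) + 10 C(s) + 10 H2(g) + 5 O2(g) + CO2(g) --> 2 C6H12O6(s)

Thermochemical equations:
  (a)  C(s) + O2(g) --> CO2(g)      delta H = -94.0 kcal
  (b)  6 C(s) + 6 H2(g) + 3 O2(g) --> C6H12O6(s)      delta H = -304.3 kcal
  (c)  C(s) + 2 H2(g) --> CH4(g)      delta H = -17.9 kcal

(a) reversed: +94.0 kcal
(b) × 2: (2)·(-304.3) = -608.6 kcal
(c) reversed: +17.9 kcal
delta H = (+94.0) + (-608.6) + (+17.9) = -496.7 kcal

delta H = -496.7 kcal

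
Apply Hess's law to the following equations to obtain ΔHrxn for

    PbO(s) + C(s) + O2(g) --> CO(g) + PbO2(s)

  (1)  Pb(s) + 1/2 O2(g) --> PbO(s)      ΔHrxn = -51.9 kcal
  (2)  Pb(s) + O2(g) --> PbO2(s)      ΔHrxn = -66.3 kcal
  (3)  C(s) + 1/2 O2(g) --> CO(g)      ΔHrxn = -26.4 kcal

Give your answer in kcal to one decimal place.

(1) reversed: +51.9 kcal
(2) as written: -66.3 kcal
(3) as written: -26.4 kcal
ΔHrxn = (-1)·(-51.9) + (1)·(-66.3) + (1)·(-26.4) = -40.8 kcal

ΔHrxn = -40.8 kcal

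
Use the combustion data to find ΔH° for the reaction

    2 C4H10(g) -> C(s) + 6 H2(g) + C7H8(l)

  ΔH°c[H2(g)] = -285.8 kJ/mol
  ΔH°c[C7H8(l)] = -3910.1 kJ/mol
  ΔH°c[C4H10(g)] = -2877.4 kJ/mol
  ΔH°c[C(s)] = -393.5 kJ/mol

With combustion enthalpies, reactants minus products:
= [2·(-2877.4)] − [1·(-393.5) + 6·(-285.8) + 1·(-3910.1)]
= 263.6 kJ/mol

ΔH° = 263.6 kJ/mol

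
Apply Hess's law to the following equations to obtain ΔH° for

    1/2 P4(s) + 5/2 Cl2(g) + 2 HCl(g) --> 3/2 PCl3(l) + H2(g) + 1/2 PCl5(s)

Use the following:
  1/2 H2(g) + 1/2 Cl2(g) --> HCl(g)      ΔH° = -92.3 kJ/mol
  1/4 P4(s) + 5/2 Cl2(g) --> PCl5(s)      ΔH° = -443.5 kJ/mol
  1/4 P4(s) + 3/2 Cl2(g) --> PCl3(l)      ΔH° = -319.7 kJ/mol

ΔH° = -516.7 kJ/mol

equation 1 reversed and × 2: (-2)·(-92.3) = +184.6 kJ/mol
equation 2 × 1/2: (1/2)·(-443.5) = -221.75 kJ/mol
equation 3 × 3/2: (3/2)·(-319.7) = -479.55 kJ/mol
ΔH° = (+184.6) + (-221.75) + (-479.55) = -516.7 kJ/mol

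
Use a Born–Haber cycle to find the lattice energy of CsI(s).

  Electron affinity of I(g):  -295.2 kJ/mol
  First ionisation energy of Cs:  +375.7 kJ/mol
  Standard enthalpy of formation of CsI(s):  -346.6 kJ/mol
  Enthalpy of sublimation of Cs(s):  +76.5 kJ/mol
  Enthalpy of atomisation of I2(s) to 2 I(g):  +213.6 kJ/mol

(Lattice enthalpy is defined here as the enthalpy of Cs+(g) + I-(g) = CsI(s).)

U = -610.4 kJ/mol

ΔHf° = 1·ΔHsub + 1·(ΣIE) + 1/2·D(I2) + 1·EA + U
-346.6 = 1·(+76.5) + 1·(+375.7) + 1/2·(+213.6) + 1·(-295.2) + U
U = -346.6 − (+263.8) = -610.4 kJ/mol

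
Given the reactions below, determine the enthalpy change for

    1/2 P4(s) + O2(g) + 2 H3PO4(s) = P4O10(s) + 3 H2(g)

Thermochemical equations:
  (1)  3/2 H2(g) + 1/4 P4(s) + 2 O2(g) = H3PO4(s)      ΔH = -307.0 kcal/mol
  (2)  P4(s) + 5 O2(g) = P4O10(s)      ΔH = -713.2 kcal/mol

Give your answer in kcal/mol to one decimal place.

(1) reversed and × 2: (-2)·(-307.0) = +614.0 kcal/mol
(2) as written: -713.2 kcal/mol
ΔH = (-2)·(-307.0) + (1)·(-713.2) = -99.2 kcal/mol

ΔH = -99.2 kcal/mol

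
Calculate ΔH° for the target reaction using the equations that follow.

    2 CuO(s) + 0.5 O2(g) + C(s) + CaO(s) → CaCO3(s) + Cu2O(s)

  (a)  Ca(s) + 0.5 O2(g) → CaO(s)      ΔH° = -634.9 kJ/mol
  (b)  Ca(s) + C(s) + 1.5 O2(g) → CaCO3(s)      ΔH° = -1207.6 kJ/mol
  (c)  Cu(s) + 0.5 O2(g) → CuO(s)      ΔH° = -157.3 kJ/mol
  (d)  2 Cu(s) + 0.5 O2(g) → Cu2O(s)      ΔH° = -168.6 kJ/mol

(a) reversed (reverse to put CaO(s) on the reactant side): +634.9 kJ/mol
(b) as written (CaCO3(s) already on the product side): -1207.6 kJ/mol
(c) reversed and × 2 (CuO(s) must end up as a reactant; ×2 to match 2 CuO(s) in the target): (-2)·(-157.3) = +314.6 kJ/mol
(d) as written (Cu2O(s) already on the product side): -168.6 kJ/mol
Combining the equations, ΔH° = (-1)·(-634.9) + (1)·(-1207.6) + (-2)·(-157.3) + (1)·(-168.6) = -426.7 kJ/mol

ΔH° = -426.7 kJ/mol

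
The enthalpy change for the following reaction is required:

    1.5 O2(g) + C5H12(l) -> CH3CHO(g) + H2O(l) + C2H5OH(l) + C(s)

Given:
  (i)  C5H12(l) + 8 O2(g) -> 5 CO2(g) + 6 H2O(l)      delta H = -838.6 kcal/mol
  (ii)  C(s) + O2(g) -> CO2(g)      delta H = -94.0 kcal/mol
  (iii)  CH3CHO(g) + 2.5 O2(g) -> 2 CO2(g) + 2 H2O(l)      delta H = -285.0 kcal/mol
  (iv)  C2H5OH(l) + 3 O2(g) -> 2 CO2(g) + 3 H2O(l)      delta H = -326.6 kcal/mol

(i) as written (C5H12(l) already on the reactant side): -838.6 kcal/mol
(ii) reversed (C(s) must end up as a product): +94.0 kcal/mol
(iii) reversed (CH3CHO(g) must end up as a product): +285.0 kcal/mol
(iv) reversed (C2H5OH(l) must end up as a product): +326.6 kcal/mol
delta H = (1)·(-838.6) + (-1)·(-94.0) + (-1)·(-285.0) + (-1)·(-326.6) = -133.0 kcal/mol

delta H = -133.0 kcal/mol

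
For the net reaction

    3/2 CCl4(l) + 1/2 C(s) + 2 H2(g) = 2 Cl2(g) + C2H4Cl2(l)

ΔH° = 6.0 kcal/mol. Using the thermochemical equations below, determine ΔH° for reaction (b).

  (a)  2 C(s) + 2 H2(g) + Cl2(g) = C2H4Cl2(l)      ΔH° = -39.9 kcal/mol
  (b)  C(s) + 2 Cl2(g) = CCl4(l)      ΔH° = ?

ΔH° = -30.6 kcal/mol

(a) as written: -39.9 kcal/mol
(b) reversed and × 3/2: contributes −3/2·x
+6.0 = (-39.9) − 3/2·x
x = (+6.0 − (-39.9)) / (-3/2) = -30.6 kcal/mol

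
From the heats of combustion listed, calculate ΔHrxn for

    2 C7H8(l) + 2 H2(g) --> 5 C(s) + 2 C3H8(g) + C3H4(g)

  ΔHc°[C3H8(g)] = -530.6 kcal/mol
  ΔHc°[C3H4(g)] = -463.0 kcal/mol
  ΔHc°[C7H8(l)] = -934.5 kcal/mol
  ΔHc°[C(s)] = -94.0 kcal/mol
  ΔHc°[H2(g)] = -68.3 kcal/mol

ΔHrxn = -11.4 kcal/mol

Using ΔH = Σ nΔHc°(reactants) − Σ nΔHc°(products):
= [2·(-934.5) + 2·(-68.3)] − [5·(-94.0) + 2·(-530.6) + 1·(-463.0)]
= -11.4 kcal/mol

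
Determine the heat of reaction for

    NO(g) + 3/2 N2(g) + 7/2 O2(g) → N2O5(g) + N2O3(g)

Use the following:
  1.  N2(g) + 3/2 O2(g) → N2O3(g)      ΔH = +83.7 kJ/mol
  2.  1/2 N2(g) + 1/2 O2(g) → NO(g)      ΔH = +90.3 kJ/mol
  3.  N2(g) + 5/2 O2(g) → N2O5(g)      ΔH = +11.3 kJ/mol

ΔH = 4.7 kJ/mol

eq. 1 as written (N2O3(g) already on the product side): +83.7 kJ/mol
eq. 2 reversed (NO(g) must end up as a reactant): -90.3 kJ/mol
eq. 3 as written (N2O5(g) already on the product side): +11.3 kJ/mol
Combining the equations, ΔH = (+83.7) + (-90.3) + (+11.3) = 4.7 kJ/mol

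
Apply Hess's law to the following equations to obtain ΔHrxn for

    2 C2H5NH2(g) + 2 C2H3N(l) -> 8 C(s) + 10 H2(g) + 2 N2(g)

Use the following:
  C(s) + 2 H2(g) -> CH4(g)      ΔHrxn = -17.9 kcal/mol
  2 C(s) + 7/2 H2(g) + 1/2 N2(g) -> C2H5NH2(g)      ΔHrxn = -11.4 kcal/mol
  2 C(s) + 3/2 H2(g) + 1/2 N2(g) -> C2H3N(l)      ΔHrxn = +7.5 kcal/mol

ΔHrxn = 7.8 kcal/mol

equation 1: not needed.
equation 2 reversed and × 2: (-2)·(-11.4) = +22.8 kcal/mol
equation 3 reversed and × 2: (-2)·(+7.5) = -15.0 kcal/mol
Combining the equations, ΔHrxn = (-2)·(-11.4) + (-2)·(+7.5) = 7.8 kcal/mol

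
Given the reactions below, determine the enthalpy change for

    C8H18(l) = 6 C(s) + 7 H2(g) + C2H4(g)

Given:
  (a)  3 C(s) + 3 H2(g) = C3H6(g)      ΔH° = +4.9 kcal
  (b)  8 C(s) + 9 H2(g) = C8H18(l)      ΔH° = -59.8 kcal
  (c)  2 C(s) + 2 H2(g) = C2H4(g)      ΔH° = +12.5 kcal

ΔH° = 72.3 kcal

(a): not needed (C3H6(g) appears nowhere else).
(b) reversed (C8H18(l) must end up as a reactant): +59.8 kcal
(c) as written (C2H4(g) already on the product side): +12.5 kcal
ΔH° = (-1)·(-59.8) + (1)·(+12.5) = 72.3 kcal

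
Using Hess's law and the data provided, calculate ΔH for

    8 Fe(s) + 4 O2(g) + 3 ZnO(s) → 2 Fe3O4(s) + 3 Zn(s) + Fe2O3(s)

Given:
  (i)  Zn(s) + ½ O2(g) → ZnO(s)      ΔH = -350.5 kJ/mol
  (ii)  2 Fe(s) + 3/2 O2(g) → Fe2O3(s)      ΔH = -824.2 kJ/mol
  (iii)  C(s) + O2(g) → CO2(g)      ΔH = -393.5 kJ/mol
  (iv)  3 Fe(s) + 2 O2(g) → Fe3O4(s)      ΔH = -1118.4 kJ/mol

ΔH = -2009.5 kJ/mol

(i) reversed and × 3: (-3)·(-350.5) = +1051.5 kJ/mol
(ii) as written: -824.2 kJ/mol
(iii): not needed.
(iv) × 2: (2)·(-1118.4) = -2236.8 kJ/mol
Summing the manipulated equations, ΔH = (-3)·(-350.5) + (1)·(-824.2) + (2)·(-1118.4) = -2009.5 kJ/mol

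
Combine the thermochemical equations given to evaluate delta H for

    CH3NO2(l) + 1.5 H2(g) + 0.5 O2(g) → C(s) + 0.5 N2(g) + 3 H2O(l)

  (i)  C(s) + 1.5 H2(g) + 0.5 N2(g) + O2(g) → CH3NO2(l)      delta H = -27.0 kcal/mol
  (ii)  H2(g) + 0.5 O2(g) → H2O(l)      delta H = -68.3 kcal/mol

(i) reversed (CH3NO2(l) must end up as a reactant): +27.0 kcal/mol
(ii) × 3 (scale by 3 for the 3 H2O(l)): (3)·(-68.3) = -204.9 kcal/mol
delta H = (+27.0) + (-204.9) = -177.9 kcal/mol

delta H = -177.9 kcal/mol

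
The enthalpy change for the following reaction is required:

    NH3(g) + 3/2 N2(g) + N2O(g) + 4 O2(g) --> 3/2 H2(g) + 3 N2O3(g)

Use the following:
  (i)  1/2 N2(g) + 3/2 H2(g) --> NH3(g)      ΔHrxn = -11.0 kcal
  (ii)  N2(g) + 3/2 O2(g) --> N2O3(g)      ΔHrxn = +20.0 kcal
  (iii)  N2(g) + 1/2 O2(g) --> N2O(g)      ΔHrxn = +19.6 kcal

ΔHrxn = 51.4 kcal

(i) reversed (NH3(g) must end up as a reactant): +11.0 kcal
(ii) × 3 (×3 to match 3 N2O3(g) in the target): (3)·(+20.0) = +60.0 kcal
(iii) reversed (reverse to put N2O(g) on the reactant side): -19.6 kcal
By Hess's law, ΔHrxn = (-1)·(-11.0) + (3)·(+20.0) + (-1)·(+19.6) = 51.4 kcal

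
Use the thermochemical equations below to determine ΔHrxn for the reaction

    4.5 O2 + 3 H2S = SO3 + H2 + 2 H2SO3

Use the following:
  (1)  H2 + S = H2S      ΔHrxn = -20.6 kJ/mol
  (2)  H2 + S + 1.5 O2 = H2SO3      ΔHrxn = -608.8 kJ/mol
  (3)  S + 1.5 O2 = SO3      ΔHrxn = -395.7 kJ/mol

ΔHrxn = -1551.5 kJ/mol

(1) reversed and × 3 (reverse to put H2S on the reactant side; ×3 to match 3 H2S in the target): (-3)·(-20.6) = +61.8 kJ/mol
(2) × 2 (×2 to match 2 H2SO3 in the target): (2)·(-608.8) = -1217.6 kJ/mol
(3) as written (SO3 already on the product side): -395.7 kJ/mol
Summing the manipulated equations, ΔHrxn = (-3)·(-20.6) + (2)·(-608.8) + (1)·(-395.7) = -1551.5 kJ/mol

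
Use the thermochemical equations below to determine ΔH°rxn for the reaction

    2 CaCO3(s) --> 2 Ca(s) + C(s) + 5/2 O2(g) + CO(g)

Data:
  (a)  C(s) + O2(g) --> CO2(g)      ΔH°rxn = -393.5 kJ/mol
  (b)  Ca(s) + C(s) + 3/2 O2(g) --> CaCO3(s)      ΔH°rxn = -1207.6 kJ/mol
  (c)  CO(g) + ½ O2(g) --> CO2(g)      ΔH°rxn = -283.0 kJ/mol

(a) as written: -393.5 kJ/mol
(b) reversed and × 2: (-2)·(-1207.6) = +2415.2 kJ/mol
(c) reversed: +283.0 kJ/mol
Combining the equations, ΔH°rxn = (1)·(-393.5) + (-2)·(-1207.6) + (-1)·(-283.0) = 2304.7 kJ/mol

ΔH°rxn = 2304.7 kJ/mol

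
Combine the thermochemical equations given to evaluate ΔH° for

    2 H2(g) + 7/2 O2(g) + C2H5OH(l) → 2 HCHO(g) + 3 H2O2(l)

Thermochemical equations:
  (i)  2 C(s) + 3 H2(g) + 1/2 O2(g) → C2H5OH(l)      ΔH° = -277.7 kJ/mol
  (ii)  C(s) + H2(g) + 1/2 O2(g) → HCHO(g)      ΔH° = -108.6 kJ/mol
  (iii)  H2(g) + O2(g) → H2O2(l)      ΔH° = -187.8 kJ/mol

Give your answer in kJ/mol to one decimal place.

(i) reversed: +277.7 kJ/mol
(ii) × 2: (2)·(-108.6) = -217.2 kJ/mol
(iii) × 3: (3)·(-187.8) = -563.4 kJ/mol
ΔH° = (-1)·(-277.7) + (2)·(-108.6) + (3)·(-187.8) = -502.9 kJ/mol

ΔH° = -502.9 kJ/mol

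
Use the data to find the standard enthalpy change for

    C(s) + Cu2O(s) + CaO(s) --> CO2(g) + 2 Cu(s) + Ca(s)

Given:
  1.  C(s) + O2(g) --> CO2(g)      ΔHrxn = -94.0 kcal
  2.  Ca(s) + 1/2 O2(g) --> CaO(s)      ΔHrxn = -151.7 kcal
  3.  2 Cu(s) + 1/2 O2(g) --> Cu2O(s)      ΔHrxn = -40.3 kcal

ΔHrxn = 98.0 kcal

eq. 1 as written: -94.0 kcal
eq. 2 reversed: +151.7 kcal
eq. 3 reversed: +40.3 kcal
ΔHrxn = (-94.0) + (+151.7) + (+40.3) = 98.0 kcal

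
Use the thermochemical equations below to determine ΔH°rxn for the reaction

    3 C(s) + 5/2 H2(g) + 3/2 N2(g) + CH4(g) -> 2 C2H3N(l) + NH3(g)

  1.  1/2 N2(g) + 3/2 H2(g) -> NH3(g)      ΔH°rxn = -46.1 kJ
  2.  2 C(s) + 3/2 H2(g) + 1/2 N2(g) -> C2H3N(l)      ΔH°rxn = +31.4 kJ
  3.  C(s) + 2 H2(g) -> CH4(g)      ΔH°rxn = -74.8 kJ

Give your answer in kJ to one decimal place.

ΔH°rxn = 91.5 kJ

eq. 1 as written (NH3(g) already on the product side): -46.1 kJ
eq. 2 × 2 (scale by 2 for the 2 C2H3N(l)): (2)·(+31.4) = +62.8 kJ
eq. 3 reversed (reverse to put CH4(g) on the reactant side): +74.8 kJ
ΔH°rxn = (-46.1) + (+62.8) + (+74.8) = 91.5 kJ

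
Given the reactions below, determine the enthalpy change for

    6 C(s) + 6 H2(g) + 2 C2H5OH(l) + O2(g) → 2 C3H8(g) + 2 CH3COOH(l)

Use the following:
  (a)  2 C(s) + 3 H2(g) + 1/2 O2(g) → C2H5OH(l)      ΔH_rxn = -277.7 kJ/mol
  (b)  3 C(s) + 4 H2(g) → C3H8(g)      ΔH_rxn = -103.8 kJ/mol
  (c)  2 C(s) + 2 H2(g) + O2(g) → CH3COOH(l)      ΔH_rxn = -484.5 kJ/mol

(a) reversed and × 2: (-2)·(-277.7) = +555.4 kJ/mol
(b) × 2: (2)·(-103.8) = -207.6 kJ/mol
(c) × 2: (2)·(-484.5) = -969.0 kJ/mol
ΔH_rxn = (-2)·(-277.7) + (2)·(-103.8) + (2)·(-484.5) = -621.2 kJ/mol

ΔH_rxn = -621.2 kJ/mol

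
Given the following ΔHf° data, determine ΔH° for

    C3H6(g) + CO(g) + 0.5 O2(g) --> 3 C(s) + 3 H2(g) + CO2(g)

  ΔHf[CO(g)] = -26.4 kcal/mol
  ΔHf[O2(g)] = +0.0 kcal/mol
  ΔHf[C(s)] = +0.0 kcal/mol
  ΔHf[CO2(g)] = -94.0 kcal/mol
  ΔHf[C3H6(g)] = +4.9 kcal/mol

ΔH° = -72.5 kcal/mol

Products: 3·(+0.0) + 3·(+0.0) + 1·(-94.0) = -94.0
Reactants: 1·(+4.9) + 1·(-26.4) + 1/2·(+0.0) = -21.5
ΔH° = (-94.0) − (-21.5) = -72.5 kcal/mol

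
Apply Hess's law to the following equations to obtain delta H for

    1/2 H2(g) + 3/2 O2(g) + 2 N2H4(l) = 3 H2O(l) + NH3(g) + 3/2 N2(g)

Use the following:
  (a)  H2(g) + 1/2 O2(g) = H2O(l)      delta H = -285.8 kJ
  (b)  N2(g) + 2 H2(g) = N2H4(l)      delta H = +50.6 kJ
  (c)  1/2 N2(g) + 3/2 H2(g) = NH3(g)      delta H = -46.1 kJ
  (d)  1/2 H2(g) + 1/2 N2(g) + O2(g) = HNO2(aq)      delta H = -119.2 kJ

delta H = -1004.7 kJ

(a) × 3 (scale by 3 for the 3 H2O(l)): (3)·(-285.8) = -857.4 kJ
(b) reversed and × 2 (N2H4(l) must end up as a reactant; scale by 2 for the 2 N2H4(l)): (-2)·(+50.6) = -101.2 kJ
(c) as written (NH3(g) already on the product side): -46.1 kJ
(d): not needed (HNO2(aq) appears nowhere else).
delta H = (-857.4) + (-101.2) + (-46.1) = -1004.7 kJ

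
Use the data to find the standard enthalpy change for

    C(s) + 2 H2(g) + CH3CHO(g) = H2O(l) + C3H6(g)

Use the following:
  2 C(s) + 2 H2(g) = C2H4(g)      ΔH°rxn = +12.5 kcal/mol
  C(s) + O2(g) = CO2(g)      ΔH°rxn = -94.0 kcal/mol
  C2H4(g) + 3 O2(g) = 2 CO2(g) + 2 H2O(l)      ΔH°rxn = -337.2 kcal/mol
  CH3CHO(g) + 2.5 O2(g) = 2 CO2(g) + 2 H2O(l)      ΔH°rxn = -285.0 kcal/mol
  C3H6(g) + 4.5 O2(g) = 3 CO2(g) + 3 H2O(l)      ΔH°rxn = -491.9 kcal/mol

equation 1 as written (H2(g) already on the reactant side): +12.5 kcal/mol
equation 2 reversed: +94.0 kcal/mol
equation 3 as written: -337.2 kcal/mol
equation 4 as written (CH3CHO(g) already on the reactant side): -285.0 kcal/mol
equation 5 reversed (C3H6(g) must end up as a product): +491.9 kcal/mol
Since enthalpy is a state function, ΔH°rxn = (1)·(+12.5) + (-1)·(-94.0) + (1)·(-337.2) + (1)·(-285.0) + (-1)·(-491.9) = -23.8 kcal/mol

ΔH°rxn = -23.8 kcal/mol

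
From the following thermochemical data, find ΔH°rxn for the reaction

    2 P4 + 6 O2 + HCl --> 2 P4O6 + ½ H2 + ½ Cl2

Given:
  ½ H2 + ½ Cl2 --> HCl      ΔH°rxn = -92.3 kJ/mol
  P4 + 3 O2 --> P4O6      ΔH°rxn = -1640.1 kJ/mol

ΔH°rxn = -3187.9 kJ/mol

equation 1 reversed: +92.3 kJ/mol
equation 2 × 2: (2)·(-1640.1) = -3280.2 kJ/mol
ΔH°rxn = (-1)·(-92.3) + (2)·(-1640.1) = -3187.9 kJ/mol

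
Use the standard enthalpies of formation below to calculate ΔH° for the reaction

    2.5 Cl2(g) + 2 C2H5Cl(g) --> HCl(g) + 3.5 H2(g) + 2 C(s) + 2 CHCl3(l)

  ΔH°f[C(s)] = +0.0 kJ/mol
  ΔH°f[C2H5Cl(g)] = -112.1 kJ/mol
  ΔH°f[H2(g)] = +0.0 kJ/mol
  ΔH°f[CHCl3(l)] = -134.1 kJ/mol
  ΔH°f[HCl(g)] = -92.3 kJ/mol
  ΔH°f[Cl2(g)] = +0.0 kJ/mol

Products: 1·(-92.3) + 7/2·(+0.0) + 2·(+0.0) + 2·(-134.1) = -360.5
Reactants: 5/2·(+0.0) + 2·(-112.1) = -224.2
ΔH° = (-360.5) − (-224.2) = -136.3 kJ/mol

ΔH° = -136.3 kJ/mol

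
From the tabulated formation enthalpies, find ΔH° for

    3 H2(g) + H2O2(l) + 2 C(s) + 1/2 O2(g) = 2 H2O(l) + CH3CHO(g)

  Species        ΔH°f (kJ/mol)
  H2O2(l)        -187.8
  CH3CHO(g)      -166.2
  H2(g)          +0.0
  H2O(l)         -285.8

Products: 2·(-285.8) + 1·(-166.2) = -737.8
Reactants: 3·(+0.0) + 1·(-187.8) + 2·(+0.0) + 1/2·(+0.0) = -187.8
ΔH° = (-737.8) − (-187.8) = -550.0 kJ/mol

ΔH° = -550.0 kJ/mol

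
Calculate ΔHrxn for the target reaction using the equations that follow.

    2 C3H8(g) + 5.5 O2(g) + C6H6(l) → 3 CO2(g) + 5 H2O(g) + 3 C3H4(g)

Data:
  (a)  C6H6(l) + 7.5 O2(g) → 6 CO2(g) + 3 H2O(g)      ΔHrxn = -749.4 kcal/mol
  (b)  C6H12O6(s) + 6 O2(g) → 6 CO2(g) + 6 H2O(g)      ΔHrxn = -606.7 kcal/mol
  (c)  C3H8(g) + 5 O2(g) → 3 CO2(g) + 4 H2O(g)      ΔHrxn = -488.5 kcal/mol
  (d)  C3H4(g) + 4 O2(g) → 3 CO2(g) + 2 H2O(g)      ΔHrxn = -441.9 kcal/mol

ΔHrxn = -400.7 kcal/mol

(a) as written (C6H6(l) already on the reactant side): -749.4 kcal/mol
(b): not needed (C6H12O6(s) appears nowhere else).
(c) × 2 (scale by 2 for the 2 C3H8(g)): (2)·(-488.5) = -977.0 kcal/mol
(d) reversed and × 3 (C3H4(g) must end up as a product; ×3 to match 3 C3H4(g) in the target): (-3)·(-441.9) = +1325.7 kcal/mol
By Hess's law, ΔHrxn = (1)·(-749.4) + (2)·(-488.5) + (-3)·(-441.9) = -400.7 kcal/mol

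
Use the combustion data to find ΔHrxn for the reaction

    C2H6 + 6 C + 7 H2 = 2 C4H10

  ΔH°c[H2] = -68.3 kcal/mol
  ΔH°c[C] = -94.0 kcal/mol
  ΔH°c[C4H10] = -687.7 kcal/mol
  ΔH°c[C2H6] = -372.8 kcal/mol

ΔHrxn = -39.5 kcal/mol

With combustion enthalpies, reactants minus products:
= [1·(-372.8) + 6·(-94.0) + 7·(-68.3)] − [2·(-687.7)]
= -39.5 kcal/mol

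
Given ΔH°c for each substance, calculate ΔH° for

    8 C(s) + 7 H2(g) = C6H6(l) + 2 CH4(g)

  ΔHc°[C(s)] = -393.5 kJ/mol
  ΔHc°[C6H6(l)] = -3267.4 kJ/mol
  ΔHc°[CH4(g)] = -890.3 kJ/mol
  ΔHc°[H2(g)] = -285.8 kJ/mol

ΔH° = -100.6 kJ/mol

With combustion enthalpies, reactants minus products:
= [8·(-393.5) + 7·(-285.8)] − [1·(-3267.4) + 2·(-890.3)]
= -100.6 kJ/mol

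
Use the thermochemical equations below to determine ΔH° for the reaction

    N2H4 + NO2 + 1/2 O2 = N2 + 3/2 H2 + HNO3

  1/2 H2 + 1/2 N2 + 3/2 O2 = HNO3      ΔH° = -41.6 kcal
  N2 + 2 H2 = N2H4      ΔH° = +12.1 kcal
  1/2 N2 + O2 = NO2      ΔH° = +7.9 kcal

ΔH° = -61.6 kcal

equation 1 as written (HNO3 already on the product side): -41.6 kcal
equation 2 reversed (reverse to put N2H4 on the reactant side): -12.1 kcal
equation 3 reversed (NO2 must end up as a reactant): -7.9 kcal
Since enthalpy is a state function, ΔH° = (-41.6) + (-12.1) + (-7.9) = -61.6 kcal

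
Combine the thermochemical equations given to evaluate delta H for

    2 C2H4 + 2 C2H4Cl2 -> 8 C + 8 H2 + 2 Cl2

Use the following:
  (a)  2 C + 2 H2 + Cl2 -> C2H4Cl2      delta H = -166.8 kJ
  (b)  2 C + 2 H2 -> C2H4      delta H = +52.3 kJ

(a) reversed and × 2: (-2)·(-166.8) = +333.6 kJ
(b) reversed and × 2: (-2)·(+52.3) = -104.6 kJ
By Hess's law, delta H = (-2)·(-166.8) + (-2)·(+52.3) = 229.0 kJ

delta H = 229.0 kJ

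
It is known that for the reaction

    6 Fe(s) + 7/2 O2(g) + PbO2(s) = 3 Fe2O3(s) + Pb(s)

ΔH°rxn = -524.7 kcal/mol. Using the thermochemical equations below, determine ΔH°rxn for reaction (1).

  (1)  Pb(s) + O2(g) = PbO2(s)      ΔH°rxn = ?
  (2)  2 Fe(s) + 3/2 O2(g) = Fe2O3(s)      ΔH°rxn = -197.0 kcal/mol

(1) reversed: contributes −x
(2) × 3: (3)·(-197.0) = -591.0 kcal/mol
-524.7 = (-591.0) − x
x = (-524.7 − (-591.0)) / (-1) = -66.3 kcal/mol

ΔH°rxn = -66.3 kcal/mol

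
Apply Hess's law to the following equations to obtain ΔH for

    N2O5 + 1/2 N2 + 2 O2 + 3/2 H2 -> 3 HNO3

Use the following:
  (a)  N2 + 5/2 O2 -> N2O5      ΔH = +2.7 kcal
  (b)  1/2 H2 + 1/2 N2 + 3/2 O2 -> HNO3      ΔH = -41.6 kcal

ΔH = -127.5 kcal

(a) reversed (N2O5 must end up as a reactant): -2.7 kcal
(b) × 3 (scale by 3 for the 3 HNO3): (3)·(-41.6) = -124.8 kcal
ΔH = (-1)·(+2.7) + (3)·(-41.6) = -127.5 kcal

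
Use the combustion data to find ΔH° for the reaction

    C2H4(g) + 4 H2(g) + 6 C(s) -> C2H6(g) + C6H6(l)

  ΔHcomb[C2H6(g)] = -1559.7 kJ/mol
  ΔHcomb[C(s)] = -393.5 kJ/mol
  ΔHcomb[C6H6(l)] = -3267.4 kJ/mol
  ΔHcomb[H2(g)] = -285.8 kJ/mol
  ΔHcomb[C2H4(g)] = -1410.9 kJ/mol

ΔH° = -88.0 kJ/mol

Using ΔH = Σ nΔHc°(reactants) − Σ nΔHc°(products):
= [1·(-1410.9) + 4·(-285.8) + 6·(-393.5)] − [1·(-1559.7) + 1·(-3267.4)]
= -88.0 kJ/mol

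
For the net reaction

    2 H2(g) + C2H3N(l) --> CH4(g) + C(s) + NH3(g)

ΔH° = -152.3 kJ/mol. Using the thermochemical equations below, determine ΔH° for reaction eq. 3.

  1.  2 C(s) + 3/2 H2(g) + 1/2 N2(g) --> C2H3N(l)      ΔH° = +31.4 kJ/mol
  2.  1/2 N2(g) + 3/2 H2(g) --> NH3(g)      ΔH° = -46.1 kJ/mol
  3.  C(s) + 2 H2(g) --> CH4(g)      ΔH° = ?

eq. 1 reversed (reverse to put C2H3N(l) on the reactant side): -31.4 kJ/mol
eq. 2 as written (NH3(g) already on the product side): -46.1 kJ/mol
eq. 3 as written (CH4(g) already on the product side): contributes x
-152.3 = (-31.4) + (-46.1) + x
x = (-152.3 − (-77.5)) / (1) = -74.8 kJ/mol

ΔH° = -74.8 kJ/mol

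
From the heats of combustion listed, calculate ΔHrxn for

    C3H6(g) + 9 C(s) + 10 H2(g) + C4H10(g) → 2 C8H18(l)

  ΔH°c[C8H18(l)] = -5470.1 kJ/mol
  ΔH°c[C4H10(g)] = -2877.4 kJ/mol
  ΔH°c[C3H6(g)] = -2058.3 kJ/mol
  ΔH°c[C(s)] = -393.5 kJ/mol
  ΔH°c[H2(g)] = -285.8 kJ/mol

With combustion enthalpies, reactants minus products:
= [1·(-2058.3) + 9·(-393.5) + 10·(-285.8) + 1·(-2877.4)] − [2·(-5470.1)]
= -395.0 kJ/mol

ΔHrxn = -395.0 kJ/mol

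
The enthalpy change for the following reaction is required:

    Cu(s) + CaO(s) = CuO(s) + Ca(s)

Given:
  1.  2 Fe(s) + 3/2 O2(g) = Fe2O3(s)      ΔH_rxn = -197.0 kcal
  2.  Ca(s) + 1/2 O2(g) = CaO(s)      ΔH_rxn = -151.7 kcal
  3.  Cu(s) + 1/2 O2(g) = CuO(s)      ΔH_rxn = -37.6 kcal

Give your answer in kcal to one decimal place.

eq. 1: not needed (Fe(s) appears nowhere else).
eq. 2 reversed (CaO(s) must end up as a reactant): +151.7 kcal
eq. 3 as written (CuO(s) already on the product side): -37.6 kcal
By Hess's law, ΔH_rxn = (+151.7) + (-37.6) = 114.1 kcal

ΔH_rxn = 114.1 kcal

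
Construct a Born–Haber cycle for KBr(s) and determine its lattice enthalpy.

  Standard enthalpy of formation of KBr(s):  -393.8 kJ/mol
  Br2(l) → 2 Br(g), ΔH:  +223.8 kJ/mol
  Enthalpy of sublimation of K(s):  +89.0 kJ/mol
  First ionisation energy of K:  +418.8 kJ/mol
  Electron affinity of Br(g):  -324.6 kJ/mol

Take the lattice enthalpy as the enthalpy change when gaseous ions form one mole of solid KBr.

U = -688.9 kJ/mol

ΔHf° = 1·ΔHsub + 1·(ΣIE) + 1/2·D(Br2) + 1·EA + U
-393.8 = 1·(+89.0) + 1·(+418.8) + 1/2·(+223.8) + 1·(-324.6) + U
U = -393.8 − (+295.1) = -688.9 kJ/mol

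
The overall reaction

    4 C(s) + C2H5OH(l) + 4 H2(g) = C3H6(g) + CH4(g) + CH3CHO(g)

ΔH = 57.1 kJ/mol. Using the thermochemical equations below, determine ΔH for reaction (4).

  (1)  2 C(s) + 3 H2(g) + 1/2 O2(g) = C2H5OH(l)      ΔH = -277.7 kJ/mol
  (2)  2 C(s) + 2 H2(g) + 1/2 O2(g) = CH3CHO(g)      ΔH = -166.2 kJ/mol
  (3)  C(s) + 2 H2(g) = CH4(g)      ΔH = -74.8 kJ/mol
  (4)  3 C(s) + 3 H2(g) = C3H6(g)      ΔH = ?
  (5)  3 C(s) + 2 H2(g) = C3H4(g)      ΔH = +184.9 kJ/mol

ΔH = 20.4 kJ/mol

(1) reversed (C2H5OH(l) must end up as a reactant): +277.7 kJ/mol
(2) as written (CH3CHO(g) already on the product side): -166.2 kJ/mol
(3) as written (CH4(g) already on the product side): -74.8 kJ/mol
(4) as written (C3H6(g) already on the product side): contributes x
(5): not needed (C3H4(g) appears nowhere else).
+57.1 = (+277.7) + (-166.2) + (-74.8) + x
x = (+57.1 − (+36.7)) / (1) = 20.4 kJ/mol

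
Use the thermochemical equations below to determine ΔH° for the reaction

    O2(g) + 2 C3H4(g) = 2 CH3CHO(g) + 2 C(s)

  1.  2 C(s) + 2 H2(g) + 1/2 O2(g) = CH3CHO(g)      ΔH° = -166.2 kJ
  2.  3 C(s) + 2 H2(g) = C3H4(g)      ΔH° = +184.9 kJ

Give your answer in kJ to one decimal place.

eq. 1 × 2 (×2 to match 2 CH3CHO(g) in the target): (2)·(-166.2) = -332.4 kJ
eq. 2 reversed and × 2 (reverse to put C3H4(g) on the reactant side; scale by 2 for the 2 C3H4(g)): (-2)·(+184.9) = -369.8 kJ
ΔH° = (-332.4) + (-369.8) = -702.2 kJ

ΔH° = -702.2 kJ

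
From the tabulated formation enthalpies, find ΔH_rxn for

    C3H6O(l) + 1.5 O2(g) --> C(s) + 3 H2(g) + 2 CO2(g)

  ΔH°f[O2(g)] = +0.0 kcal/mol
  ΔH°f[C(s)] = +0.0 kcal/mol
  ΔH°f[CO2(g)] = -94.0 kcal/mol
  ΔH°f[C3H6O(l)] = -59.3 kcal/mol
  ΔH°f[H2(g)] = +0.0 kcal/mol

ΔH_rxn = -128.7 kcal/mol

Products: 1·(+0.0) + 3·(+0.0) + 2·(-94.0) = -188.0
Reactants: 1·(-59.3) + 3/2·(+0.0) = -59.3
ΔH_rxn = (-188.0) − (-59.3) = -128.7 kcal/mol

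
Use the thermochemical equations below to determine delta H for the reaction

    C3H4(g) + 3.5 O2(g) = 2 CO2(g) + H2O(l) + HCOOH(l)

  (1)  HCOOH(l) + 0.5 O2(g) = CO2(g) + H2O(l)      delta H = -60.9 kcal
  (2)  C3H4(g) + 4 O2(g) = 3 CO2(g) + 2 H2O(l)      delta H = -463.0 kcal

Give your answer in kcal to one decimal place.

(1) reversed (reverse to put HCOOH(l) on the product side): +60.9 kcal
(2) as written (C3H4(g) already on the reactant side): -463.0 kcal
delta H = (+60.9) + (-463.0) = -402.1 kcal

delta H = -402.1 kcal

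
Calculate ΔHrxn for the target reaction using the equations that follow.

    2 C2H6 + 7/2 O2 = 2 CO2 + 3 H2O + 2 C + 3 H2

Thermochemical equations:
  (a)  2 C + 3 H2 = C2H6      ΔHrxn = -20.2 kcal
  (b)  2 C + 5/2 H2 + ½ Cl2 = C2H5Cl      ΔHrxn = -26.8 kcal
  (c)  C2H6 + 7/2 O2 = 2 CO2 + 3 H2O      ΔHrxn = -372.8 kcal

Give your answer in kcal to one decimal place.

ΔHrxn = -352.6 kcal

(a) reversed: +20.2 kcal
(b): not needed (Cl2 appears nowhere else).
(c) as written (CO2 already on the product side): -372.8 kcal
Since enthalpy is a state function, ΔHrxn = (+20.2) + (-372.8) = -352.6 kcal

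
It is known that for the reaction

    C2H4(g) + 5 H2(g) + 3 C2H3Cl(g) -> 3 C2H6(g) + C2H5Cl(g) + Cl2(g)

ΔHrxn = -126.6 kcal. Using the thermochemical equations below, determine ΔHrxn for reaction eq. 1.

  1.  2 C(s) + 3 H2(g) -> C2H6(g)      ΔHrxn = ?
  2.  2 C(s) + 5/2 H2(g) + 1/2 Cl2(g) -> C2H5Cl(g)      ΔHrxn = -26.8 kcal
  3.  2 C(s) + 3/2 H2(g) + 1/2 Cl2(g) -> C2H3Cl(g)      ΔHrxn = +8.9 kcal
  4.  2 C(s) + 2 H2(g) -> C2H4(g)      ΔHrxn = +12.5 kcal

eq. 1 × 3: contributes 3·x
eq. 2 as written: -26.8 kcal
eq. 3 reversed and × 3: (-3)·(+8.9) = -26.7 kcal
eq. 4 reversed: -12.5 kcal
-126.6 = (-26.8) + (-26.7) + (-12.5) + 3·x
x = (-126.6 − (-66.0)) / (3) = -20.2 kcal

ΔHrxn = -20.2 kcal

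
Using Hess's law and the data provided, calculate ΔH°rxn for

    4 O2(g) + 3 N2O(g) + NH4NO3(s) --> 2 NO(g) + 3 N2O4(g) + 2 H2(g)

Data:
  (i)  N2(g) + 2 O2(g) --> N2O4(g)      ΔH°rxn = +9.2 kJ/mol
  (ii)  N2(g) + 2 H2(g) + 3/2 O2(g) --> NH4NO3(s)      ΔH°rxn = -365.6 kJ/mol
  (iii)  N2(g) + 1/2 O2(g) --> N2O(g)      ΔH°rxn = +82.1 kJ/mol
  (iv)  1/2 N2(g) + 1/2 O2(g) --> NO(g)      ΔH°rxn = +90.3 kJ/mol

ΔH°rxn = 327.5 kJ/mol

(i) × 3: (3)·(+9.2) = +27.6 kJ/mol
(ii) reversed: +365.6 kJ/mol
(iii) reversed and × 3: (-3)·(+82.1) = -246.3 kJ/mol
(iv) × 2: (2)·(+90.3) = +180.6 kJ/mol
Combining the equations, ΔH°rxn = (+27.6) + (+365.6) + (-246.3) + (+180.6) = 327.5 kJ/mol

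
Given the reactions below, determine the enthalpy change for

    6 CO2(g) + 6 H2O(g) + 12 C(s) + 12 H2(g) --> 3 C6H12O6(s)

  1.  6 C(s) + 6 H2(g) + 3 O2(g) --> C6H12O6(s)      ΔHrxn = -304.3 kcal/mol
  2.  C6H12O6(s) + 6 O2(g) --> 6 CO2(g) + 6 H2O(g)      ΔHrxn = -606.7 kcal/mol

ΔHrxn = -1.9 kcal/mol

eq. 1 × 2: (2)·(-304.3) = -608.6 kcal/mol
eq. 2 reversed: +606.7 kcal/mol
ΔHrxn = (2)·(-304.3) + (-1)·(-606.7) = -1.9 kcal/mol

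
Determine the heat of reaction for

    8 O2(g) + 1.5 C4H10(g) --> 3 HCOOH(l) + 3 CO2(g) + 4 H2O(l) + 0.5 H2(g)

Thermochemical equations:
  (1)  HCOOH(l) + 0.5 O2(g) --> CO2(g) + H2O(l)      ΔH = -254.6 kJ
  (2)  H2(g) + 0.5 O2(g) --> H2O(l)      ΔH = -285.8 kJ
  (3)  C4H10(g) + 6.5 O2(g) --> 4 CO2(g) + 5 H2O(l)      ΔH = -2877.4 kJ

(1) reversed and × 3 (reverse to put HCOOH(l) on the product side; ×3 to match 3 HCOOH(l) in the target): (-3)·(-254.6) = +763.8 kJ
(2) reversed and × 1/2 (H2(g) must end up as a product; scale by 1/2 for the 1/2 H2(g)): (-1/2)·(-285.8) = +142.9 kJ
(3) × 3/2 (scale by 3/2 for the 3/2 C4H10(g)): (3/2)·(-2877.4) = -4316.1 kJ
By Hess's law, ΔH = (+763.8) + (+142.9) + (-4316.1) = -3409.4 kJ

ΔH = -3409.4 kJ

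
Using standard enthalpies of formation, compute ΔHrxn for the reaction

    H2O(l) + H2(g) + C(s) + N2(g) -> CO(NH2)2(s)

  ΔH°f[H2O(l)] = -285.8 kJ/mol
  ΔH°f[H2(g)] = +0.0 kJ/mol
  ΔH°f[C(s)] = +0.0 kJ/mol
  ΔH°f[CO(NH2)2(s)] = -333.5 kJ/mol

ΔHrxn = -47.7 kJ/mol

Products: 1·(-333.5) = -333.5
Reactants: 1·(-285.8) + 1·(+0.0) + 1·(+0.0) + 1·(+0.0) = -285.8
ΔHrxn = (-333.5) − (-285.8) = -47.7 kJ/mol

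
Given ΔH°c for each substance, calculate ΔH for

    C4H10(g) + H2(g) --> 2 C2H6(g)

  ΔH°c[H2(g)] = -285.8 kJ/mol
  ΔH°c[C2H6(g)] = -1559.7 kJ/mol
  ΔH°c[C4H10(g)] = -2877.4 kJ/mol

ΔH = -43.8 kJ/mol

With combustion enthalpies, reactants minus products:
= [1·(-2877.4) + 1·(-285.8)] − [2·(-1559.7)]
= -43.8 kJ/mol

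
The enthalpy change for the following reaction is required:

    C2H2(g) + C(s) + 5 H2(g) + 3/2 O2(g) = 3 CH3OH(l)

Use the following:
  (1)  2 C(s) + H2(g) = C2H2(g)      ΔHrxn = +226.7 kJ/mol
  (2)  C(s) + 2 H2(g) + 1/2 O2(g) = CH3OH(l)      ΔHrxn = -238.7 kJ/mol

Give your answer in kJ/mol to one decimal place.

(1) reversed: -226.7 kJ/mol
(2) × 3: (3)·(-238.7) = -716.1 kJ/mol
By Hess's law, ΔHrxn = (-226.7) + (-716.1) = -942.8 kJ/mol

ΔHrxn = -942.8 kJ/mol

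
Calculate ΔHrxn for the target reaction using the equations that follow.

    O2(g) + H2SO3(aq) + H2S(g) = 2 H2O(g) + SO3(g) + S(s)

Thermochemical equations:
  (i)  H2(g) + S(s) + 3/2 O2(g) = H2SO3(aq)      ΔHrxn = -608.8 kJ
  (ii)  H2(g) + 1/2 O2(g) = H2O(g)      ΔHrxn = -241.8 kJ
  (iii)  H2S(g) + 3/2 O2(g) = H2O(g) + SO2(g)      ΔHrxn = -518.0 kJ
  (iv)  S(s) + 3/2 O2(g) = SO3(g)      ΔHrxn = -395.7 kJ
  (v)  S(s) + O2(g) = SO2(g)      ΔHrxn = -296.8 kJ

ΔHrxn = -249.9 kJ

(i) reversed (H2SO3(aq) must end up as a reactant): +608.8 kJ
(ii) as written: -241.8 kJ
(iii) as written (H2S(g) already on the reactant side): -518.0 kJ
(iv) as written (SO3(g) already on the product side): -395.7 kJ
(v) reversed: +296.8 kJ
ΔHrxn = (-1)·(-608.8) + (1)·(-241.8) + (1)·(-518.0) + (1)·(-395.7) + (-1)·(-296.8) = -249.9 kJ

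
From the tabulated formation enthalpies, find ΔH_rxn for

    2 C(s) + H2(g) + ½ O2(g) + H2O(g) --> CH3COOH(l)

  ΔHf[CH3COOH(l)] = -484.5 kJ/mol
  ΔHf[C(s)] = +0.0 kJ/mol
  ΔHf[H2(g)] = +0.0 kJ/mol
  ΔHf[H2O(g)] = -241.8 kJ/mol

ΔH_rxn = -242.7 kJ/mol

Products: 1·(-484.5) = -484.5
Reactants: 2·(+0.0) + 1·(+0.0) + 1/2·(+0.0) + 1·(-241.8) = -241.8
ΔH_rxn = (-484.5) − (-241.8) = -242.7 kJ/mol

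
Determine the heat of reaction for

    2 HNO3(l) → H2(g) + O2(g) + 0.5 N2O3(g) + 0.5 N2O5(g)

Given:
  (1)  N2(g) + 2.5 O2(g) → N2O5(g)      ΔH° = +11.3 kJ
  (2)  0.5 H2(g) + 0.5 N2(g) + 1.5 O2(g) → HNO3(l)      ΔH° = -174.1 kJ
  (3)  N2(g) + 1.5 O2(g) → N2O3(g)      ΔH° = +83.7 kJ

ΔH° = 395.7 kJ

(1) × 1/2 (scale by 1/2 for the 1/2 N2O5(g)): (1/2)·(+11.3) = +5.65 kJ
(2) reversed and × 2 (reverse to put HNO3(l) on the reactant side; scale by 2 for the 2 HNO3(l)): (-2)·(-174.1) = +348.2 kJ
(3) × 1/2 (scale by 1/2 for the 1/2 N2O3(g)): (1/2)·(+83.7) = +41.85 kJ
ΔH° = (1/2)·(+11.3) + (-2)·(-174.1) + (1/2)·(+83.7) = 395.7 kJ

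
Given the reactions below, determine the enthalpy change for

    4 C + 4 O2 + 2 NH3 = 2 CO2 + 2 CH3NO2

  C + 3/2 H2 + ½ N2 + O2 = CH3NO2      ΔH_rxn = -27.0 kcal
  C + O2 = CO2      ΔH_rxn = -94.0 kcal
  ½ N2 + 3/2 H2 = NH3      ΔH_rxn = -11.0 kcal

equation 1 × 2: (2)·(-27.0) = -54.0 kcal
equation 2 × 2: (2)·(-94.0) = -188.0 kcal
equation 3 reversed and × 2: (-2)·(-11.0) = +22.0 kcal
By Hess's law, ΔH_rxn = (2)·(-27.0) + (2)·(-94.0) + (-2)·(-11.0) = -220.0 kcal

ΔH_rxn = -220.0 kcal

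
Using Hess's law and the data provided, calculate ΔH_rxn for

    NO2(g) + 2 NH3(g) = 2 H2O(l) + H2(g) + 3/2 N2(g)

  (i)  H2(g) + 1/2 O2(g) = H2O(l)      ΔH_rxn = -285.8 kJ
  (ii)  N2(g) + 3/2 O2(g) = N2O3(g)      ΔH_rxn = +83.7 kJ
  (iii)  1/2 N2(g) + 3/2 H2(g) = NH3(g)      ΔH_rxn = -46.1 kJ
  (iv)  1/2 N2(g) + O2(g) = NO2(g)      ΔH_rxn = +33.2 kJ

(i) × 2 (×2 to match 2 H2O(l) in the target): (2)·(-285.8) = -571.6 kJ
(ii): not needed (N2O3(g) appears nowhere else).
(iii) reversed and × 2 (NH3(g) must end up as a reactant; scale by 2 for the 2 NH3(g)): (-2)·(-46.1) = +92.2 kJ
(iv) reversed (NO2(g) must end up as a reactant): -33.2 kJ
ΔH_rxn = (2)·(-285.8) + (-2)·(-46.1) + (-1)·(+33.2) = -512.6 kJ

ΔH_rxn = -512.6 kJ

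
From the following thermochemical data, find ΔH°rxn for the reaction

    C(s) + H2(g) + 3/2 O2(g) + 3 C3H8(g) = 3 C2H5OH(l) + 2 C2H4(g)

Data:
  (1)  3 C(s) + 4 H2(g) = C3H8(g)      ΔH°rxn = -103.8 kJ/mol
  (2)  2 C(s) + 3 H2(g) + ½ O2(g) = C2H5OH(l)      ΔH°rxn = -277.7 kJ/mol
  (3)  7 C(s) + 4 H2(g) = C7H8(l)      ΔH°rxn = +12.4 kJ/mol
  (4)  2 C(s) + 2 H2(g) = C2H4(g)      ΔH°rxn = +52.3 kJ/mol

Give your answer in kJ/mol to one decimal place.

(1) reversed and × 3 (reverse to put C3H8(g) on the reactant side; ×3 to match 3 C3H8(g) in the target): (-3)·(-103.8) = +311.4 kJ/mol
(2) × 3 (×3 to match 3 C2H5OH(l) in the target): (3)·(-277.7) = -833.1 kJ/mol
(3): not needed (C7H8(l) appears nowhere else).
(4) × 2 (scale by 2 for the 2 C2H4(g)): (2)·(+52.3) = +104.6 kJ/mol
ΔH°rxn = (+311.4) + (-833.1) + (+104.6) = -417.1 kJ/mol

ΔH°rxn = -417.1 kJ/mol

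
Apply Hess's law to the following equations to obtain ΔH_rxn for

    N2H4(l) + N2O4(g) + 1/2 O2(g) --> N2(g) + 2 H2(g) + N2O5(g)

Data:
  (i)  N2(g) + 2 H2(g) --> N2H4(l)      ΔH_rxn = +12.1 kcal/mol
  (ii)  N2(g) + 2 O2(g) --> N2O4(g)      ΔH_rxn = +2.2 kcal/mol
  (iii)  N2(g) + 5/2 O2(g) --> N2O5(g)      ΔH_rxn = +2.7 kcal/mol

ΔH_rxn = -11.6 kcal/mol

(i) reversed (reverse to put N2H4(l) on the reactant side): -12.1 kcal/mol
(ii) reversed (reverse to put N2O4(g) on the reactant side): -2.2 kcal/mol
(iii) as written (N2O5(g) already on the product side): +2.7 kcal/mol
By Hess's law, ΔH_rxn = (-12.1) + (-2.2) + (+2.7) = -11.6 kcal/mol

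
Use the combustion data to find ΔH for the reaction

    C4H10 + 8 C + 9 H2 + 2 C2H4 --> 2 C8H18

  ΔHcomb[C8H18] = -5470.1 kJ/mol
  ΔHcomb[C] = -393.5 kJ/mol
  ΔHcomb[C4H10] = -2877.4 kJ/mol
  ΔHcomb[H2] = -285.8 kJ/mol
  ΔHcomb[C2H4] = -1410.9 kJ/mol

With combustion enthalpies, reactants minus products:
= [1·(-2877.4) + 8·(-393.5) + 9·(-285.8) + 2·(-1410.9)] − [2·(-5470.1)]
= -479.2 kJ/mol

ΔH = -479.2 kJ/mol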